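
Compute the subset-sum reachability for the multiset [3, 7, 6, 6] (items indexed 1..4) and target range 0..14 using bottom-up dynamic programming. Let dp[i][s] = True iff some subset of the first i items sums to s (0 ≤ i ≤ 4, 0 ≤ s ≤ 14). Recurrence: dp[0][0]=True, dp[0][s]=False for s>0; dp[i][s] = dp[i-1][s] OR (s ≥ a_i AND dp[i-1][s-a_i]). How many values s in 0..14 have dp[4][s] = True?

i\s   0   1   2   3   4   5   6   7   8   9  10  11  12  13  14
  0   T   F   F   F   F   F   F   F   F   F   F   F   F   F   F
  1   T   F   F   T   F   F   F   F   F   F   F   F   F   F   F
  2   T   F   F   T   F   F   F   T   F   F   T   F   F   F   F
  3   T   F   F   T   F   F   T   T   F   T   T   F   F   T   F
  4   T   F   F   T   F   F   T   T   F   T   T   F   T   T   F

8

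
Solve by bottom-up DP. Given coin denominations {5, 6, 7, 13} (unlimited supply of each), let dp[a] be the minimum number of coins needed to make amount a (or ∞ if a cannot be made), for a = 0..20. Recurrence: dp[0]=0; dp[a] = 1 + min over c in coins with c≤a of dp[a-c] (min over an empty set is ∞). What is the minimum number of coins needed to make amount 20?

2

 a  0  1  2  3  4  5  6  7  8  9 10 11 12 13 14 15 16 17 18 19 20
dp  0  -  -  -  -  1  1  1  -  -  2  2  2  1  2  3  3  3  2  2  2
(- denotes ∞ / unreachable)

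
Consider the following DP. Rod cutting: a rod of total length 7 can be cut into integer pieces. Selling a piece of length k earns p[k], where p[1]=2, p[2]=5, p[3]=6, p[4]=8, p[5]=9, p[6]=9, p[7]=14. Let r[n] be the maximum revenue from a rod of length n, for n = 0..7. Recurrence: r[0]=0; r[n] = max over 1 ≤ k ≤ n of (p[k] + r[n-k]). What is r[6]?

   n    0    1    2    3    4    5    6    7
r[n]    0    2    5    7   10   12   15   17

15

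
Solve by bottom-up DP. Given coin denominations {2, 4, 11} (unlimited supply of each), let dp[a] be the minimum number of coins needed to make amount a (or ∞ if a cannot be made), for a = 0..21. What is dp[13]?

2

 a  0  1  2  3  4  5  6  7  8  9 10 11 12 13 14 15 16 17 18 19 20 21
dp  0  -  1  -  1  -  2  -  2  -  3  1  3  2  4  2  4  3  5  3  5  4
(- denotes ∞ / unreachable)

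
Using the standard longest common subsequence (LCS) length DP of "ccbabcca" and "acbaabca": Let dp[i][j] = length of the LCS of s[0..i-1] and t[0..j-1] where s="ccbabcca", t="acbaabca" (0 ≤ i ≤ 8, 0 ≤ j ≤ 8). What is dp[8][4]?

   ''  a  c  b  a  a  b  c  a
''  0  0  0  0  0  0  0  0  0
 c  0  0  1  1  1  1  1  1  1
 c  0  0  1  1  1  1  1  2  2
 b  0  0  1  2  2  2  2  2  2
 a  0  1  1  2  3  3  3  3  3
 b  0  1  1  2  3  3  4  4  4
 c  0  1  2  2  3  3  4  5  5
 c  0  1  2  2  3  3  4  5  5
 a  0  1  2  2  3  4  4  5  6

3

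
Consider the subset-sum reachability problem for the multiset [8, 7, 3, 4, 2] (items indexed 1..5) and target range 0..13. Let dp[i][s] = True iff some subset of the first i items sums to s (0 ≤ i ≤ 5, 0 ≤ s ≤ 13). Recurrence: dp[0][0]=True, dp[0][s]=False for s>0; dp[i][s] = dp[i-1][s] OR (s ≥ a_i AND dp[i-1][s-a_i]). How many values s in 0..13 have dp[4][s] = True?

8

i\s   0   1   2   3   4   5   6   7   8   9  10  11  12  13
  0   T   F   F   F   F   F   F   F   F   F   F   F   F   F
  1   T   F   F   F   F   F   F   F   T   F   F   F   F   F
  2   T   F   F   F   F   F   F   T   T   F   F   F   F   F
  3   T   F   F   T   F   F   F   T   T   F   T   T   F   F
  4   T   F   F   T   T   F   F   T   T   F   T   T   T   F
  5   T   F   T   T   T   T   T   T   T   T   T   T   T   T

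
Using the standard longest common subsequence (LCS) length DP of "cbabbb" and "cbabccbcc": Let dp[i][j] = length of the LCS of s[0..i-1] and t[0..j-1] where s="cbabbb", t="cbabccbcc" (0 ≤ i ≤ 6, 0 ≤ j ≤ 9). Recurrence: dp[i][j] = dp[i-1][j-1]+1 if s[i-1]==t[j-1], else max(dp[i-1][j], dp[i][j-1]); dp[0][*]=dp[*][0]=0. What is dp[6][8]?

5

   ''  c  b  a  b  c  c  b  c  c
''  0  0  0  0  0  0  0  0  0  0
 c  0  1  1  1  1  1  1  1  1  1
 b  0  1  2  2  2  2  2  2  2  2
 a  0  1  2  3  3  3  3  3  3  3
 b  0  1  2  3  4  4  4  4  4  4
 b  0  1  2  3  4  4  4  5  5  5
 b  0  1  2  3  4  4  4  5  5  5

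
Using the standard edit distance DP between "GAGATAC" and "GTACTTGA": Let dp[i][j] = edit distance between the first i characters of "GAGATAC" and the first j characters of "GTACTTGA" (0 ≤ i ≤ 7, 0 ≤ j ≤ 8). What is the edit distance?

   ''  G  T  A  C  T  T  G  A
''  0  1  2  3  4  5  6  7  8
 G  1  0  1  2  3  4  5  6  7
 A  2  1  1  1  2  3  4  5  6
 G  3  2  2  2  2  3  4  4  5
 A  4  3  3  2  3  3  4  5  4
 T  5  4  3  3  3  3  3  4  5
 A  6  5  4  3  4  4  4  4  4
 C  7  6  5  4  3  4  5  5  5

5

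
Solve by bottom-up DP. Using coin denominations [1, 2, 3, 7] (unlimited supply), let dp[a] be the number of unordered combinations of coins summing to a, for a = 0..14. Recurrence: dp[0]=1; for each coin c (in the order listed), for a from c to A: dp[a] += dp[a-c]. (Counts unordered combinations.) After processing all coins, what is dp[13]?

28

after  coin     0     1     2     3     4     5     6     7     8     9    10    11    12    13    14
          1     1     1     1     1     1     1     1     1     1     1     1     1     1     1     1
          2     1     1     2     2     3     3     4     4     5     5     6     6     7     7     8
          3     1     1     2     3     4     5     7     8    10    12    14    16    19    21    24
          7     1     1     2     3     4     5     7     9    11    14    17    20    24    28    33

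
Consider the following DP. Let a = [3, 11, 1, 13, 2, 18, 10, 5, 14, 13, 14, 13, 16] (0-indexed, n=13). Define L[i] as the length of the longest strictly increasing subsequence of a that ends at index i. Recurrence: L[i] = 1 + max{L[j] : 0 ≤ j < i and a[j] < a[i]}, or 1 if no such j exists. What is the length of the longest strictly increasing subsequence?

6

   i    0    1    2    3    4    5    6    7    8    9   10   11   12
a[i]    3   11    1   13    2   18   10    5   14   13   14   13   16
L[i]    1    2    1    3    2    4    3    3    4    4    5    4    6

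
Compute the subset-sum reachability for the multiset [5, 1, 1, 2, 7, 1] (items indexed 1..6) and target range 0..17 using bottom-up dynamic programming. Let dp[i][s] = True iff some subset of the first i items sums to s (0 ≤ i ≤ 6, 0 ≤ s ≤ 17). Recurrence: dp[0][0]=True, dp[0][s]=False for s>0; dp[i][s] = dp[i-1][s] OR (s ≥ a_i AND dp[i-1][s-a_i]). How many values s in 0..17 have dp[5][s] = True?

17

i\s   0   1   2   3   4   5   6   7   8   9  10  11  12  13  14  15  16  17
  0   T   F   F   F   F   F   F   F   F   F   F   F   F   F   F   F   F   F
  1   T   F   F   F   F   T   F   F   F   F   F   F   F   F   F   F   F   F
  2   T   T   F   F   F   T   T   F   F   F   F   F   F   F   F   F   F   F
  3   T   T   T   F   F   T   T   T   F   F   F   F   F   F   F   F   F   F
  4   T   T   T   T   T   T   T   T   T   T   F   F   F   F   F   F   F   F
  5   T   T   T   T   T   T   T   T   T   T   T   T   T   T   T   T   T   F
  6   T   T   T   T   T   T   T   T   T   T   T   T   T   T   T   T   T   T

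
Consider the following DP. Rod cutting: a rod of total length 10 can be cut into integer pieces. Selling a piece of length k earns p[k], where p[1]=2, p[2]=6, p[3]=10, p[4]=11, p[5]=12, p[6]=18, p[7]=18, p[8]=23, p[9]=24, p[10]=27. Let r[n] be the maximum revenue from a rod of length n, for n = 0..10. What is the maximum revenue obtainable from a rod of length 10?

32

   n    0    1    2    3    4    5    6    7    8    9   10
r[n]    0    2    6   10   12   16   20   22   26   30   32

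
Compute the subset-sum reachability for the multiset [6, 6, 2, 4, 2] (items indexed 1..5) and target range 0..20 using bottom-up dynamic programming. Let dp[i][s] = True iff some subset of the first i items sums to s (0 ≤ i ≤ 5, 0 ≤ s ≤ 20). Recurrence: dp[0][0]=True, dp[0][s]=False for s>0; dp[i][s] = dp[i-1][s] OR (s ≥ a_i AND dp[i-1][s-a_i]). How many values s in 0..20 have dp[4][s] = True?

i\s   0   1   2   3   4   5   6   7   8   9  10  11  12  13  14  15  16  17  18  19  20
  0   T   F   F   F   F   F   F   F   F   F   F   F   F   F   F   F   F   F   F   F   F
  1   T   F   F   F   F   F   T   F   F   F   F   F   F   F   F   F   F   F   F   F   F
  2   T   F   F   F   F   F   T   F   F   F   F   F   T   F   F   F   F   F   F   F   F
  3   T   F   T   F   F   F   T   F   T   F   F   F   T   F   T   F   F   F   F   F   F
  4   T   F   T   F   T   F   T   F   T   F   T   F   T   F   T   F   T   F   T   F   F
  5   T   F   T   F   T   F   T   F   T   F   T   F   T   F   T   F   T   F   T   F   T

10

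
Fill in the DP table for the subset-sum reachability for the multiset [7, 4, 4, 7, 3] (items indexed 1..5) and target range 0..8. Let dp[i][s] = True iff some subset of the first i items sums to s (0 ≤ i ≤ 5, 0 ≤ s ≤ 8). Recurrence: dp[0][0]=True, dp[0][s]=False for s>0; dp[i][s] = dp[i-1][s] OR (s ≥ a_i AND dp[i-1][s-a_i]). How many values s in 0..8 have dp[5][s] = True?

5

i\s   0   1   2   3   4   5   6   7   8
  0   T   F   F   F   F   F   F   F   F
  1   T   F   F   F   F   F   F   T   F
  2   T   F   F   F   T   F   F   T   F
  3   T   F   F   F   T   F   F   T   T
  4   T   F   F   F   T   F   F   T   T
  5   T   F   F   T   T   F   F   T   T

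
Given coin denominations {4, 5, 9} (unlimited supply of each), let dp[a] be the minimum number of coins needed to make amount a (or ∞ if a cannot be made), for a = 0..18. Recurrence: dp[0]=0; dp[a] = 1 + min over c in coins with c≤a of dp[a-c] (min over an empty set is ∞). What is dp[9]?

1

 a  0  1  2  3  4  5  6  7  8  9 10 11 12 13 14 15 16 17 18
dp  0  -  -  -  1  1  -  -  2  1  2  -  3  2  2  3  4  3  2
(- denotes ∞ / unreachable)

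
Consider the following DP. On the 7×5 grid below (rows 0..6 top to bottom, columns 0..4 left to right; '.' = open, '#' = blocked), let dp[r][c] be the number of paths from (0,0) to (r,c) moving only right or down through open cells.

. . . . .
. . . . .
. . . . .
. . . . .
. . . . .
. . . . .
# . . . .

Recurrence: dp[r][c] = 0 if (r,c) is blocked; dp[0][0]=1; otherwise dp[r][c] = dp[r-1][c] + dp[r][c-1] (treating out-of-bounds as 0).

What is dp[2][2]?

6

r\c   0   1   2   3   4
  0   1   1   1   1   1
  1   1   2   3   4   5
  2   1   3   6  10  15
  3   1   4  10  20  35
  4   1   5  15  35  70
  5   1   6  21  56 126
  6   0   6  27  83 209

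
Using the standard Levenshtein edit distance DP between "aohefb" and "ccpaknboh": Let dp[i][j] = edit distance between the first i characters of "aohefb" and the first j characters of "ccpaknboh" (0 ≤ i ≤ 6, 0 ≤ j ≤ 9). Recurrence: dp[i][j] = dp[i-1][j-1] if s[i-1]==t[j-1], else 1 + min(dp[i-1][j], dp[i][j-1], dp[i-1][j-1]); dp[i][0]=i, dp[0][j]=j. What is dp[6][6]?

   ''  c  c  p  a  k  n  b  o  h
''  0  1  2  3  4  5  6  7  8  9
 a  1  1  2  3  3  4  5  6  7  8
 o  2  2  2  3  4  4  5  6  6  7
 h  3  3  3  3  4  5  5  6  7  6
 e  4  4  4  4  4  5  6  6  7  7
 f  5  5  5  5  5  5  6  7  7  8
 b  6  6  6  6  6  6  6  6  7  8

6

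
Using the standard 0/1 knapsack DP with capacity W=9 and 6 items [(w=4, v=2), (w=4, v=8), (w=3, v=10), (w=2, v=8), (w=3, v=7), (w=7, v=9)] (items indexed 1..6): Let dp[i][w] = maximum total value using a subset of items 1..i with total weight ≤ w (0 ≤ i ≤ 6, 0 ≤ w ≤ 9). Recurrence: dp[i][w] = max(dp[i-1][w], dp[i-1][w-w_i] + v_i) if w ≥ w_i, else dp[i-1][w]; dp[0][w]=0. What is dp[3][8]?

18

i\w   0   1   2   3   4   5   6   7   8   9
  0   0   0   0   0   0   0   0   0   0   0
  1   0   0   0   0   2   2   2   2   2   2
  2   0   0   0   0   8   8   8   8  10  10
  3   0   0   0  10  10  10  10  18  18  18
  4   0   0   8  10  10  18  18  18  18  26
  5   0   0   8  10  10  18  18  18  25  26
  6   0   0   8  10  10  18  18  18  25  26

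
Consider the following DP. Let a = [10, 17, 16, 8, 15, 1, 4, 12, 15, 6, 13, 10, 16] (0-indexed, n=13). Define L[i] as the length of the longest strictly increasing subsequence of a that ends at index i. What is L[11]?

4

   i    0    1    2    3    4    5    6    7    8    9   10   11   12
a[i]   10   17   16    8   15    1    4   12   15    6   13   10   16
L[i]    1    2    2    1    2    1    2    3    4    3    4    4    5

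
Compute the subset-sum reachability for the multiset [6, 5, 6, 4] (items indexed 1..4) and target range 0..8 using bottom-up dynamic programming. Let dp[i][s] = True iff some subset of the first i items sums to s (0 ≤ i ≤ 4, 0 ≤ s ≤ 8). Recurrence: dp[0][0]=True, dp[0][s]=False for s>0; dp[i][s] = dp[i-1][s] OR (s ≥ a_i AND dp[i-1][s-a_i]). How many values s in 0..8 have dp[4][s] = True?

4

i\s   0   1   2   3   4   5   6   7   8
  0   T   F   F   F   F   F   F   F   F
  1   T   F   F   F   F   F   T   F   F
  2   T   F   F   F   F   T   T   F   F
  3   T   F   F   F   F   T   T   F   F
  4   T   F   F   F   T   T   T   F   F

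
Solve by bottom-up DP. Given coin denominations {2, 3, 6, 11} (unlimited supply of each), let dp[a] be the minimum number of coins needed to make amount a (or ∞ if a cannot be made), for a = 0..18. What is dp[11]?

1

 a  0  1  2  3  4  5  6  7  8  9 10 11 12 13 14 15 16 17 18
dp  0  -  1  1  2  2  1  3  2  2  3  1  2  2  2  3  3  2  3
(- denotes ∞ / unreachable)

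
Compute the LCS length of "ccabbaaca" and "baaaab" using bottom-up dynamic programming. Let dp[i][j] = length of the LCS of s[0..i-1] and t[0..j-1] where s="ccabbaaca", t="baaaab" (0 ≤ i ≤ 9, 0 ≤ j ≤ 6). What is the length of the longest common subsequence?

   ''  b  a  a  a  a  b
''  0  0  0  0  0  0  0
 c  0  0  0  0  0  0  0
 c  0  0  0  0  0  0  0
 a  0  0  1  1  1  1  1
 b  0  1  1  1  1  1  2
 b  0  1  1  1  1  1  2
 a  0  1  2  2  2  2  2
 a  0  1  2  3  3  3  3
 c  0  1  2  3  3  3  3
 a  0  1  2  3  4  4  4

4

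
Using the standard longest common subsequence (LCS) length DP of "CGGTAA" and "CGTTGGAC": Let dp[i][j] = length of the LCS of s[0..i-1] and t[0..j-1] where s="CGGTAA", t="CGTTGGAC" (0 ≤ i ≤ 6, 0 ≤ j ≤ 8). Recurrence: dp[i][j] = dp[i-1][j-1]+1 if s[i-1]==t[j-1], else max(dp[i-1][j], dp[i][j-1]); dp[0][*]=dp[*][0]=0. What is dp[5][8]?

4

   ''  C  G  T  T  G  G  A  C
''  0  0  0  0  0  0  0  0  0
 C  0  1  1  1  1  1  1  1  1
 G  0  1  2  2  2  2  2  2  2
 G  0  1  2  2  2  3  3  3  3
 T  0  1  2  3  3  3  3  3  3
 A  0  1  2  3  3  3  3  4  4
 A  0  1  2  3  3  3  3  4  4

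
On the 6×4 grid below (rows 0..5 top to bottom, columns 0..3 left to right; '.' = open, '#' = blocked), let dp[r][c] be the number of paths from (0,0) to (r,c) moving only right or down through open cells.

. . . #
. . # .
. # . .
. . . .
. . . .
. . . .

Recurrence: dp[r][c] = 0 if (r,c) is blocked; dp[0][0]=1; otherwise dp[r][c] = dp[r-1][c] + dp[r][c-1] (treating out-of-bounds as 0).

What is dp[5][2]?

6

r\c   0   1   2   3
  0   1   1   1   0
  1   1   2   0   0
  2   1   0   0   0
  3   1   1   1   1
  4   1   2   3   4
  5   1   3   6  10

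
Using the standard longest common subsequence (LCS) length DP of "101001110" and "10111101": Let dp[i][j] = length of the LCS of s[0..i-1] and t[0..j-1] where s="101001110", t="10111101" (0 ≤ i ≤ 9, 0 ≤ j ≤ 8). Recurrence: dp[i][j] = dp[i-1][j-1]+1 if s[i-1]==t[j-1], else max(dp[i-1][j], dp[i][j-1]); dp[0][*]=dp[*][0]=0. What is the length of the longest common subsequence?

7

   ''  1  0  1  1  1  1  0  1
''  0  0  0  0  0  0  0  0  0
 1  0  1  1  1  1  1  1  1  1
 0  0  1  2  2  2  2  2  2  2
 1  0  1  2  3  3  3  3  3  3
 0  0  1  2  3  3  3  3  4  4
 0  0  1  2  3  3  3  3  4  4
 1  0  1  2  3  4  4  4  4  5
 1  0  1  2  3  4  5  5  5  5
 1  0  1  2  3  4  5  6  6  6
 0  0  1  2  3  4  5  6  7  7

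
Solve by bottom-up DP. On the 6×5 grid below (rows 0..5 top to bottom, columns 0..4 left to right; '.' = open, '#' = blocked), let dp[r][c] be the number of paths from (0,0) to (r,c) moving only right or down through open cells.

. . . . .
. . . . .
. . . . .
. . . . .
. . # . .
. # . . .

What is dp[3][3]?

r\c   0   1   2   3   4
  0   1   1   1   1   1
  1   1   2   3   4   5
  2   1   3   6  10  15
  3   1   4  10  20  35
  4   1   5   0  20  55
  5   1   0   0  20  75

20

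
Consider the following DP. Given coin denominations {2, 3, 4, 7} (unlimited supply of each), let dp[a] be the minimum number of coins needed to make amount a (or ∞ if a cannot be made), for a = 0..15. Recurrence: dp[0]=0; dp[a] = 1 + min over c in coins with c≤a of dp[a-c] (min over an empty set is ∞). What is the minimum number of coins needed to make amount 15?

3

 a  0  1  2  3  4  5  6  7  8  9 10 11 12 13 14 15
dp  0  -  1  1  1  2  2  1  2  2  2  2  3  3  2  3
(- denotes ∞ / unreachable)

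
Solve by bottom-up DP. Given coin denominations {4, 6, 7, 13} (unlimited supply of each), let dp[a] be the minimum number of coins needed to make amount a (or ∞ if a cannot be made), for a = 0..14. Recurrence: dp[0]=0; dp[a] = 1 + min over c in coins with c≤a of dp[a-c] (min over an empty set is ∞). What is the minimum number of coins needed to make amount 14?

 a  0  1  2  3  4  5  6  7  8  9 10 11 12 13 14
dp  0  -  -  -  1  -  1  1  2  -  2  2  2  1  2
(- denotes ∞ / unreachable)

2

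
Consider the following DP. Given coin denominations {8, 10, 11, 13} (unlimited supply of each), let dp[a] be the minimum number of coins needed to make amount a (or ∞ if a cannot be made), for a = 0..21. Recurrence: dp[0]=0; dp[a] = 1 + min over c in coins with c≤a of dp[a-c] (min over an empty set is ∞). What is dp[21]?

 a  0  1  2  3  4  5  6  7  8  9 10 11 12 13 14 15 16 17 18 19 20 21
dp  0  -  -  -  -  -  -  -  1  -  1  1  -  1  -  -  2  -  2  2  2  2
(- denotes ∞ / unreachable)

2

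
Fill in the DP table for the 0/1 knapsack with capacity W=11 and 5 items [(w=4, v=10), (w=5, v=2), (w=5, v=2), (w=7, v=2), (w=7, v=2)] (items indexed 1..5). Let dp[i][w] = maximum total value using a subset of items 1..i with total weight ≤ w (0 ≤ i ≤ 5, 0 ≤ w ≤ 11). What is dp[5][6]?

10

i\w   0   1   2   3   4   5   6   7   8   9  10  11
  0   0   0   0   0   0   0   0   0   0   0   0   0
  1   0   0   0   0  10  10  10  10  10  10  10  10
  2   0   0   0   0  10  10  10  10  10  12  12  12
  3   0   0   0   0  10  10  10  10  10  12  12  12
  4   0   0   0   0  10  10  10  10  10  12  12  12
  5   0   0   0   0  10  10  10  10  10  12  12  12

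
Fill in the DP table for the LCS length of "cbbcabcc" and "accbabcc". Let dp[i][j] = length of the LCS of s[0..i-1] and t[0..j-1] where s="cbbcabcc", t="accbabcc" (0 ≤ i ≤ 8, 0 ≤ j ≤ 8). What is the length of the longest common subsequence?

   ''  a  c  c  b  a  b  c  c
''  0  0  0  0  0  0  0  0  0
 c  0  0  1  1  1  1  1  1  1
 b  0  0  1  1  2  2  2  2  2
 b  0  0  1  1  2  2  3  3  3
 c  0  0  1  2  2  2  3  4  4
 a  0  1  1  2  2  3  3  4  4
 b  0  1  1  2  3  3  4  4  4
 c  0  1  2  2  3  3  4  5  5
 c  0  1  2  3  3  3  4  5  6

6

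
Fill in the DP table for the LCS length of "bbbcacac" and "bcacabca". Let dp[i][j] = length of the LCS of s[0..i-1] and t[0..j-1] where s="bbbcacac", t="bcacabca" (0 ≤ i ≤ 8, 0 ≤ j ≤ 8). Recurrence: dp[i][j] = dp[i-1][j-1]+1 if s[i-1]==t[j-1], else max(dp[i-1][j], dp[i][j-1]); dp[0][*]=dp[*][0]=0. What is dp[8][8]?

6

   ''  b  c  a  c  a  b  c  a
''  0  0  0  0  0  0  0  0  0
 b  0  1  1  1  1  1  1  1  1
 b  0  1  1  1  1  1  2  2  2
 b  0  1  1  1  1  1  2  2  2
 c  0  1  2  2  2  2  2  3  3
 a  0  1  2  3  3  3  3  3  4
 c  0  1  2  3  4  4  4  4  4
 a  0  1  2  3  4  5  5  5  5
 c  0  1  2  3  4  5  5  6  6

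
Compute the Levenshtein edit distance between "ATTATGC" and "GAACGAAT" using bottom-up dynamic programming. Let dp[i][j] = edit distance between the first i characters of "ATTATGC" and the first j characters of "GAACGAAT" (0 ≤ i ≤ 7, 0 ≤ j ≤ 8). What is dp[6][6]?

   ''  G  A  A  C  G  A  A  T
''  0  1  2  3  4  5  6  7  8
 A  1  1  1  2  3  4  5  6  7
 T  2  2  2  2  3  4  5  6  6
 T  3  3  3  3  3  4  5  6  6
 A  4  4  3  3  4  4  4  5  6
 T  5  5  4  4  4  5  5  5  5
 G  6  5  5  5  5  4  5  6  6
 C  7  6  6  6  5  5  5  6  7

5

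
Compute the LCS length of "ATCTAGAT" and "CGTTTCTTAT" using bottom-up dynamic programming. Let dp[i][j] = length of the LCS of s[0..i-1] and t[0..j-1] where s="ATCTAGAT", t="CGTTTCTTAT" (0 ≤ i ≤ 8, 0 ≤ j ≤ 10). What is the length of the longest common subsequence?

5

   ''  C  G  T  T  T  C  T  T  A  T
''  0  0  0  0  0  0  0  0  0  0  0
 A  0  0  0  0  0  0  0  0  0  1  1
 T  0  0  0  1  1  1  1  1  1  1  2
 C  0  1  1  1  1  1  2  2  2  2  2
 T  0  1  1  2  2  2  2  3  3  3  3
 A  0  1  1  2  2  2  2  3  3  4  4
 G  0  1  2  2  2  2  2  3  3  4  4
 A  0  1  2  2  2  2  2  3  3  4  4
 T  0  1  2  3  3  3  3  3  4  4  5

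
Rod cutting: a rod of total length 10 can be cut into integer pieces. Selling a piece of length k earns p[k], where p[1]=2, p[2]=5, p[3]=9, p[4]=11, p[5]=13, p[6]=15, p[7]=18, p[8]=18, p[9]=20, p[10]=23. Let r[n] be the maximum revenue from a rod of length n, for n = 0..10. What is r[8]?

   n    0    1    2    3    4    5    6    7    8    9   10
r[n]    0    2    5    9   11   14   18   20   23   27   29

23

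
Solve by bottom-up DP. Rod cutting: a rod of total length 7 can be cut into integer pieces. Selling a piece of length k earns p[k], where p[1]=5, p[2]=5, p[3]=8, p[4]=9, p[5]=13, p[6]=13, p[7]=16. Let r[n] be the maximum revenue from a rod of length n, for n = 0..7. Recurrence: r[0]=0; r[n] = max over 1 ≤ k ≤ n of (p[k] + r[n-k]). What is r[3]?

15

   n    0    1    2    3    4    5    6    7
r[n]    0    5   10   15   20   25   30   35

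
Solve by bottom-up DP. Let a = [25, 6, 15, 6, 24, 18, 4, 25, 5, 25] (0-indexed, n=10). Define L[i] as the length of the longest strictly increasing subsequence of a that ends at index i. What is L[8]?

2

   i    0    1    2    3    4    5    6    7    8    9
a[i]   25    6   15    6   24   18    4   25    5   25
L[i]    1    1    2    1    3    3    1    4    2    4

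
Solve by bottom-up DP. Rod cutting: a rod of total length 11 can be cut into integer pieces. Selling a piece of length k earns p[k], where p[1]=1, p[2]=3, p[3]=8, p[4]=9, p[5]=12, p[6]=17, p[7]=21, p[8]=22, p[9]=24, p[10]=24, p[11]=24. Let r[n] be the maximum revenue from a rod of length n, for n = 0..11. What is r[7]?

21

   n    0    1    2    3    4    5    6    7    8    9   10   11
r[n]    0    1    3    8    9   12   17   21   22   25   29   30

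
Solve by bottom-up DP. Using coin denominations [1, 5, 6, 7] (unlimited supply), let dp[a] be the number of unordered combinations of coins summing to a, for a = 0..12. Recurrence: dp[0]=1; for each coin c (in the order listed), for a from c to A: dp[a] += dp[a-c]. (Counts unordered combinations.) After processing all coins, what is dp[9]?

after  coin     0     1     2     3     4     5     6     7     8     9    10    11    12
          1     1     1     1     1     1     1     1     1     1     1     1     1     1
          5     1     1     1     1     1     2     2     2     2     2     3     3     3
          6     1     1     1     1     1     2     3     3     3     3     4     5     6
          7     1     1     1     1     1     2     3     4     4     4     5     6     8

4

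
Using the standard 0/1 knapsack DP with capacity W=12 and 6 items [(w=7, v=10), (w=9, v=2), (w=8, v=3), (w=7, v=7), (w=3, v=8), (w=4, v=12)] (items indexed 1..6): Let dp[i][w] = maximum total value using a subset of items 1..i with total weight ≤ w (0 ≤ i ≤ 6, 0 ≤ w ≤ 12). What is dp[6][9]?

20

i\w   0   1   2   3   4   5   6   7   8   9  10  11  12
  0   0   0   0   0   0   0   0   0   0   0   0   0   0
  1   0   0   0   0   0   0   0  10  10  10  10  10  10
  2   0   0   0   0   0   0   0  10  10  10  10  10  10
  3   0   0   0   0   0   0   0  10  10  10  10  10  10
  4   0   0   0   0   0   0   0  10  10  10  10  10  10
  5   0   0   0   8   8   8   8  10  10  10  18  18  18
  6   0   0   0   8  12  12  12  20  20  20  20  22  22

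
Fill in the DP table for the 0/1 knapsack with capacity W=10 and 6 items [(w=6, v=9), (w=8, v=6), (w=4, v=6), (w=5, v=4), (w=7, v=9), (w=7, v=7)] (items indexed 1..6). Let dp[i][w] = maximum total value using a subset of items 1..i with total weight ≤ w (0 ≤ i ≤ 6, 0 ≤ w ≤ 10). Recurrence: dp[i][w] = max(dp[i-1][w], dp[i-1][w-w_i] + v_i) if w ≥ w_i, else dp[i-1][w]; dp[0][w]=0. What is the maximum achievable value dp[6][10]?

15

i\w   0   1   2   3   4   5   6   7   8   9  10
  0   0   0   0   0   0   0   0   0   0   0   0
  1   0   0   0   0   0   0   9   9   9   9   9
  2   0   0   0   0   0   0   9   9   9   9   9
  3   0   0   0   0   6   6   9   9   9   9  15
  4   0   0   0   0   6   6   9   9   9  10  15
  5   0   0   0   0   6   6   9   9   9  10  15
  6   0   0   0   0   6   6   9   9   9  10  15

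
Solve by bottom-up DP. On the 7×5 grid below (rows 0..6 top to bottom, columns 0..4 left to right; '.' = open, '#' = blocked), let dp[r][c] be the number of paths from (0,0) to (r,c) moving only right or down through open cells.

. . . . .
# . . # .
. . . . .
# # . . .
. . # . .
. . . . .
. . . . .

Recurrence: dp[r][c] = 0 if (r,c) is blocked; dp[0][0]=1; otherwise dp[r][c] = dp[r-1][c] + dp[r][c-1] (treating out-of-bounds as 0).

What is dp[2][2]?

3

r\c   0   1   2   3   4
  0   1   1   1   1   1
  1   0   1   2   0   1
  2   0   1   3   3   4
  3   0   0   3   6  10
  4   0   0   0   6  16
  5   0   0   0   6  22
  6   0   0   0   6  28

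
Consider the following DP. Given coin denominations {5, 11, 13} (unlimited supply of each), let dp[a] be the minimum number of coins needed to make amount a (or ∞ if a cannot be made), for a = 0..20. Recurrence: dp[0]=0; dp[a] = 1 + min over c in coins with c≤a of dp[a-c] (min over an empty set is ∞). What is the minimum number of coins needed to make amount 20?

 a  0  1  2  3  4  5  6  7  8  9 10 11 12 13 14 15 16 17 18 19 20
dp  0  -  -  -  -  1  -  -  -  -  2  1  -  1  -  3  2  -  2  -  4
(- denotes ∞ / unreachable)

4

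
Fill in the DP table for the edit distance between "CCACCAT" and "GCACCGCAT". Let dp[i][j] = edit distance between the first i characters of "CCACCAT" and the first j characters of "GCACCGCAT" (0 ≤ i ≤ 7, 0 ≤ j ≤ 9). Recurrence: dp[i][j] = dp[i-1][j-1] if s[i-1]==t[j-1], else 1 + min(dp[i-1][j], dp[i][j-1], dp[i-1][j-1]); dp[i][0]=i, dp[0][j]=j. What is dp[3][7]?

   ''  G  C  A  C  C  G  C  A  T
''  0  1  2  3  4  5  6  7  8  9
 C  1  1  1  2  3  4  5  6  7  8
 C  2  2  1  2  2  3  4  5  6  7
 A  3  3  2  1  2  3  4  5  5  6
 C  4  4  3  2  1  2  3  4  5  6
 C  5  5  4  3  2  1  2  3  4  5
 A  6  6  5  4  3  2  2  3  3  4
 T  7  7  6  5  4  3  3  3  4  3

5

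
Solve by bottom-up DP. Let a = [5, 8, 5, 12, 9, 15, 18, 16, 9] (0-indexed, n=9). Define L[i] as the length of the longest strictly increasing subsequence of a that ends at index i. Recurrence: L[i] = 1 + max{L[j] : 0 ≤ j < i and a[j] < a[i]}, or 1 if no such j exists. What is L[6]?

   i    0    1    2    3    4    5    6    7    8
a[i]    5    8    5   12    9   15   18   16    9
L[i]    1    2    1    3    3    4    5    5    3

5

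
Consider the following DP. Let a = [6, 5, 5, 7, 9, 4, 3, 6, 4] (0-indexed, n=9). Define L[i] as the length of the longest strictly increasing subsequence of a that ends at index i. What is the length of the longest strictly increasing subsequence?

   i    0    1    2    3    4    5    6    7    8
a[i]    6    5    5    7    9    4    3    6    4
L[i]    1    1    1    2    3    1    1    2    2

3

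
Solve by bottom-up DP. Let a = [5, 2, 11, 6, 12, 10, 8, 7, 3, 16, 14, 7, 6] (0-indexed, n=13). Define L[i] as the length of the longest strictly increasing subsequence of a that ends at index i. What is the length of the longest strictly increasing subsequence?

   i    0    1    2    3    4    5    6    7    8    9   10   11   12
a[i]    5    2   11    6   12   10    8    7    3   16   14    7    6
L[i]    1    1    2    2    3    3    3    3    2    4    4    3    3

4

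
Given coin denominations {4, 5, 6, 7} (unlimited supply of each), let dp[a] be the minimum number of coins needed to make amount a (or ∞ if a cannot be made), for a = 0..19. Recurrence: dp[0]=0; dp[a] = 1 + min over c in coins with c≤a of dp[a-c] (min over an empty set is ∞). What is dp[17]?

 a  0  1  2  3  4  5  6  7  8  9 10 11 12 13 14 15 16 17 18 19
dp  0  -  -  -  1  1  1  1  2  2  2  2  2  2  2  3  3  3  3  3
(- denotes ∞ / unreachable)

3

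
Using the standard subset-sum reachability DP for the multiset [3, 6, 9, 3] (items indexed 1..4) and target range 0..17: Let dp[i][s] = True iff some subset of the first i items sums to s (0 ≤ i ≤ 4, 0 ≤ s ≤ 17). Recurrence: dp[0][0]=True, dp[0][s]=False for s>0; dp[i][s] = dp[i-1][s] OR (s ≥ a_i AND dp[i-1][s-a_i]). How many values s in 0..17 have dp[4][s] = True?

6

i\s   0   1   2   3   4   5   6   7   8   9  10  11  12  13  14  15  16  17
  0   T   F   F   F   F   F   F   F   F   F   F   F   F   F   F   F   F   F
  1   T   F   F   T   F   F   F   F   F   F   F   F   F   F   F   F   F   F
  2   T   F   F   T   F   F   T   F   F   T   F   F   F   F   F   F   F   F
  3   T   F   F   T   F   F   T   F   F   T   F   F   T   F   F   T   F   F
  4   T   F   F   T   F   F   T   F   F   T   F   F   T   F   F   T   F   F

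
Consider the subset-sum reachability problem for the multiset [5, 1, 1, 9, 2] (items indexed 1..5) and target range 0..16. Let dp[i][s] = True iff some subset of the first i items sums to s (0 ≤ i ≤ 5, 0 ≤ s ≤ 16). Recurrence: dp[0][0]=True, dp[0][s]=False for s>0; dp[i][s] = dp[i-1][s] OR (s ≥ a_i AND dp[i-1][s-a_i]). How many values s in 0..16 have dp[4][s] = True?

12

i\s   0   1   2   3   4   5   6   7   8   9  10  11  12  13  14  15  16
  0   T   F   F   F   F   F   F   F   F   F   F   F   F   F   F   F   F
  1   T   F   F   F   F   T   F   F   F   F   F   F   F   F   F   F   F
  2   T   T   F   F   F   T   T   F   F   F   F   F   F   F   F   F   F
  3   T   T   T   F   F   T   T   T   F   F   F   F   F   F   F   F   F
  4   T   T   T   F   F   T   T   T   F   T   T   T   F   F   T   T   T
  5   T   T   T   T   T   T   T   T   T   T   T   T   T   T   T   T   T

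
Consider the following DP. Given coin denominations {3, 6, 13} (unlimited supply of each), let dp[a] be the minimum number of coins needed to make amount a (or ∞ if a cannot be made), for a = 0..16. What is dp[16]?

 a  0  1  2  3  4  5  6  7  8  9 10 11 12 13 14 15 16
dp  0  -  -  1  -  -  1  -  -  2  -  -  2  1  -  3  2
(- denotes ∞ / unreachable)

2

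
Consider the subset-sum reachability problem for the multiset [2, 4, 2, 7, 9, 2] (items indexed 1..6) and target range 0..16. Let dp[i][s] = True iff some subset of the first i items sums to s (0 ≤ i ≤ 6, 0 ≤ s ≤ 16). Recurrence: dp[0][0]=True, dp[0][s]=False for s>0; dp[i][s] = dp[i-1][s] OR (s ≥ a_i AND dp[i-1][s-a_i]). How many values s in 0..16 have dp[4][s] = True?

i\s   0   1   2   3   4   5   6   7   8   9  10  11  12  13  14  15  16
  0   T   F   F   F   F   F   F   F   F   F   F   F   F   F   F   F   F
  1   T   F   T   F   F   F   F   F   F   F   F   F   F   F   F   F   F
  2   T   F   T   F   T   F   T   F   F   F   F   F   F   F   F   F   F
  3   T   F   T   F   T   F   T   F   T   F   F   F   F   F   F   F   F
  4   T   F   T   F   T   F   T   T   T   T   F   T   F   T   F   T   F
  5   T   F   T   F   T   F   T   T   T   T   F   T   F   T   F   T   T
  6   T   F   T   F   T   F   T   T   T   T   T   T   F   T   F   T   T

10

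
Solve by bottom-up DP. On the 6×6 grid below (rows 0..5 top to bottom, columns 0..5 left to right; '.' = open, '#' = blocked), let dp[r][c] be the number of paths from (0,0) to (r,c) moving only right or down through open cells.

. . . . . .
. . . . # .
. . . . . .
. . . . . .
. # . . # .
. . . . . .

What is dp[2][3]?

r\c   0   1   2   3   4   5
  0   1   1   1   1   1   1
  1   1   2   3   4   0   1
  2   1   3   6  10  10  11
  3   1   4  10  20  30  41
  4   1   0  10  30   0  41
  5   1   1  11  41  41  82

10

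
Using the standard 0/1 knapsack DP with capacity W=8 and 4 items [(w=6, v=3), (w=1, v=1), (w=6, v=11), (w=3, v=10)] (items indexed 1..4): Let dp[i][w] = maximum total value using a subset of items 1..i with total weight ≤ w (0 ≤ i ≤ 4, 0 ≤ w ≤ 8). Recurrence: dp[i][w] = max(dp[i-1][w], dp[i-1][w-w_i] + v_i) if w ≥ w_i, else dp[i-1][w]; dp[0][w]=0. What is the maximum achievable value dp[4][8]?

12

i\w   0   1   2   3   4   5   6   7   8
  0   0   0   0   0   0   0   0   0   0
  1   0   0   0   0   0   0   3   3   3
  2   0   1   1   1   1   1   3   4   4
  3   0   1   1   1   1   1  11  12  12
  4   0   1   1  10  11  11  11  12  12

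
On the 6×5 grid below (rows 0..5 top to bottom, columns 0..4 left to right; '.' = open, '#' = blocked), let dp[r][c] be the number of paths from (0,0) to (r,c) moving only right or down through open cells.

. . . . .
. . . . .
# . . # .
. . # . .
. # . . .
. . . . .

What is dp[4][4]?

r\c   0   1   2   3   4
  0   1   1   1   1   1
  1   1   2   3   4   5
  2   0   2   5   0   5
  3   0   2   0   0   5
  4   0   0   0   0   5
  5   0   0   0   0   5

5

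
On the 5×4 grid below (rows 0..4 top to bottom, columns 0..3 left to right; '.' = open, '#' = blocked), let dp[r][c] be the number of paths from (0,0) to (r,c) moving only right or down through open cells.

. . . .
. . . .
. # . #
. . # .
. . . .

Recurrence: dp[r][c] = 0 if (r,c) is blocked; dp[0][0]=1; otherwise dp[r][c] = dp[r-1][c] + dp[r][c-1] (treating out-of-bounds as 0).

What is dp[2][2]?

3

r\c   0   1   2   3
  0   1   1   1   1
  1   1   2   3   4
  2   1   0   3   0
  3   1   1   0   0
  4   1   2   2   2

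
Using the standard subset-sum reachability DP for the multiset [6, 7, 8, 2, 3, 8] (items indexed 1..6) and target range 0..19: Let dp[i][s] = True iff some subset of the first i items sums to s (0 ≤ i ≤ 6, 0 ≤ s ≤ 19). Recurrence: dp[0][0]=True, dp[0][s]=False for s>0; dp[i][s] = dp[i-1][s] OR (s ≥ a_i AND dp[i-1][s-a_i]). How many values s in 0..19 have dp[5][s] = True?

i\s   0   1   2   3   4   5   6   7   8   9  10  11  12  13  14  15  16  17  18  19
  0   T   F   F   F   F   F   F   F   F   F   F   F   F   F   F   F   F   F   F   F
  1   T   F   F   F   F   F   T   F   F   F   F   F   F   F   F   F   F   F   F   F
  2   T   F   F   F   F   F   T   T   F   F   F   F   F   T   F   F   F   F   F   F
  3   T   F   F   F   F   F   T   T   T   F   F   F   F   T   T   T   F   F   F   F
  4   T   F   T   F   F   F   T   T   T   T   T   F   F   T   T   T   T   T   F   F
  5   T   F   T   T   F   T   T   T   T   T   T   T   T   T   T   T   T   T   T   T
  6   T   F   T   T   F   T   T   T   T   T   T   T   T   T   T   T   T   T   T   T

18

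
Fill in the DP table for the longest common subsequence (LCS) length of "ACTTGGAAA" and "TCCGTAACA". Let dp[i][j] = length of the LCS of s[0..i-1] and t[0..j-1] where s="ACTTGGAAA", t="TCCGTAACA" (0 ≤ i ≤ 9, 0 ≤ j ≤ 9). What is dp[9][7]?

4

   ''  T  C  C  G  T  A  A  C  A
''  0  0  0  0  0  0  0  0  0  0
 A  0  0  0  0  0  0  1  1  1  1
 C  0  0  1  1  1  1  1  1  2  2
 T  0  1  1  1  1  2  2  2  2  2
 T  0  1  1  1  1  2  2  2  2  2
 G  0  1  1  1  2  2  2  2  2  2
 G  0  1  1  1  2  2  2  2  2  2
 A  0  1  1  1  2  2  3  3  3  3
 A  0  1  1  1  2  2  3  4  4  4
 A  0  1  1  1  2  2  3  4  4  5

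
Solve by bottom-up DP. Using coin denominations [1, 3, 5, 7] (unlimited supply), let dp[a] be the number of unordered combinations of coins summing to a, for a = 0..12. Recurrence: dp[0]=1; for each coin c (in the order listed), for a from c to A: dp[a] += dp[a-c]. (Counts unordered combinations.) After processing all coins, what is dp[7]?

after  coin     0     1     2     3     4     5     6     7     8     9    10    11    12
          1     1     1     1     1     1     1     1     1     1     1     1     1     1
          3     1     1     1     2     2     2     3     3     3     4     4     4     5
          5     1     1     1     2     2     3     4     4     5     6     7     8     9
          7     1     1     1     2     2     3     4     5     6     7     9    10    12

5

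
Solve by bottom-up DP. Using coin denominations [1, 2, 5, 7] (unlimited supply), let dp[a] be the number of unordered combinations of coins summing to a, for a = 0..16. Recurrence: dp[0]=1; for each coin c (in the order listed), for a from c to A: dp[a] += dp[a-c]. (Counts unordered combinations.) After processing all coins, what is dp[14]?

23

after  coin     0     1     2     3     4     5     6     7     8     9    10    11    12    13    14    15    16
          1     1     1     1     1     1     1     1     1     1     1     1     1     1     1     1     1     1
          2     1     1     2     2     3     3     4     4     5     5     6     6     7     7     8     8     9
          5     1     1     2     2     3     4     5     6     7     8    10    11    13    14    16    18    20
          7     1     1     2     2     3     4     5     7     8    10    12    14    17    19    23    26    30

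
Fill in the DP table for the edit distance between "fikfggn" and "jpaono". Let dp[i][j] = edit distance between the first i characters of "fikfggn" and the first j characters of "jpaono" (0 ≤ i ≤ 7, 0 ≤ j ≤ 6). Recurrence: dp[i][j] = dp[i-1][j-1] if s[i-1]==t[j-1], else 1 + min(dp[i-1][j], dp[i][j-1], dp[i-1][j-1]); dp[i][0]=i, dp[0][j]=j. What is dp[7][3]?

   ''  j  p  a  o  n  o
''  0  1  2  3  4  5  6
 f  1  1  2  3  4  5  6
 i  2  2  2  3  4  5  6
 k  3  3  3  3  4  5  6
 f  4  4  4  4  4  5  6
 g  5  5  5  5  5  5  6
 g  6  6  6  6  6  6  6
 n  7  7  7  7  7  6  7

7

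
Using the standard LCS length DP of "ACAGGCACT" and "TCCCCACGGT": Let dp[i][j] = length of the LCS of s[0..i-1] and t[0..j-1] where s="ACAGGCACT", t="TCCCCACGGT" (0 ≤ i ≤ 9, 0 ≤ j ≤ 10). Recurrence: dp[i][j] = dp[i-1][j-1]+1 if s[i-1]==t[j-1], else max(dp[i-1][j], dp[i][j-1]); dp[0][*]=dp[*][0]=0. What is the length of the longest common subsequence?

   ''  T  C  C  C  C  A  C  G  G  T
''  0  0  0  0  0  0  0  0  0  0  0
 A  0  0  0  0  0  0  1  1  1  1  1
 C  0  0  1  1  1  1  1  2  2  2  2
 A  0  0  1  1  1  1  2  2  2  2  2
 G  0  0  1  1  1  1  2  2  3  3  3
 G  0  0  1  1  1  1  2  2  3  4  4
 C  0  0  1  2  2  2  2  3  3  4  4
 A  0  0  1  2  2  2  3  3  3  4  4
 C  0  0  1  2  3  3  3  4  4  4  4
 T  0  1  1  2  3  3  3  4  4  4  5

5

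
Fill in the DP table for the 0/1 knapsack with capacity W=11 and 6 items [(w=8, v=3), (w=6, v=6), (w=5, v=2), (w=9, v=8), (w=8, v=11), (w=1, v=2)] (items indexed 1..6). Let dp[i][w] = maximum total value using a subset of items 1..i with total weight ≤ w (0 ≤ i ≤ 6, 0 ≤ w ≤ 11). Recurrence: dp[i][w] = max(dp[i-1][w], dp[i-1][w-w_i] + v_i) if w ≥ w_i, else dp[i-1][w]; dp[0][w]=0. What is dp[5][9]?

i\w   0   1   2   3   4   5   6   7   8   9  10  11
  0   0   0   0   0   0   0   0   0   0   0   0   0
  1   0   0   0   0   0   0   0   0   3   3   3   3
  2   0   0   0   0   0   0   6   6   6   6   6   6
  3   0   0   0   0   0   2   6   6   6   6   6   8
  4   0   0   0   0   0   2   6   6   6   8   8   8
  5   0   0   0   0   0   2   6   6  11  11  11  11
  6   0   2   2   2   2   2   6   8  11  13  13  13

11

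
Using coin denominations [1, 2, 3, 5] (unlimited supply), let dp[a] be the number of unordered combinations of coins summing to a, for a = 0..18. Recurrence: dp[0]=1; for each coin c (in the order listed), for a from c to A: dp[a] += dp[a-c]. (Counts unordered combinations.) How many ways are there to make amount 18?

after  coin     0     1     2     3     4     5     6     7     8     9    10    11    12    13    14    15    16    17    18
          1     1     1     1     1     1     1     1     1     1     1     1     1     1     1     1     1     1     1     1
          2     1     1     2     2     3     3     4     4     5     5     6     6     7     7     8     8     9     9    10
          3     1     1     2     3     4     5     7     8    10    12    14    16    19    21    24    27    30    33    37
          5     1     1     2     3     4     6     8    10    13    16    20    24    29    34    40    47    54    62    71

71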